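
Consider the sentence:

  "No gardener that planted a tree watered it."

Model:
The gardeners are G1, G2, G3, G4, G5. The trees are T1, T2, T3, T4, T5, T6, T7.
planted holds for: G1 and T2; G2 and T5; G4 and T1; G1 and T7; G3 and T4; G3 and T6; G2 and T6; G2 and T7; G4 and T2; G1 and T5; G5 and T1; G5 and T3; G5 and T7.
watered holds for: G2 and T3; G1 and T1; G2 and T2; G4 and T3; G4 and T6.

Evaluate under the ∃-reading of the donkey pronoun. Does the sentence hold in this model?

"it" takes "a tree" as antecedent — a donkey pronoun bound across the clause boundary.
Truth condition: for no (g,t) with planted(g,t) does watered(g,t) hold.
Restrictor pairs — does the scope hold? (G1,T2):fails  (G1,T5):fails  (G1,T7):fails  (G2,T5):fails  (G2,T6):fails  (G2,T7):fails  (G3,T4):fails  (G3,T6):fails  (G4,T1):fails  (G4,T2):fails  (G5,T1):fails  (G5,T3):fails  (G5,T7):fails
Scope holds for no restrictor pair, so the sentence is true.

True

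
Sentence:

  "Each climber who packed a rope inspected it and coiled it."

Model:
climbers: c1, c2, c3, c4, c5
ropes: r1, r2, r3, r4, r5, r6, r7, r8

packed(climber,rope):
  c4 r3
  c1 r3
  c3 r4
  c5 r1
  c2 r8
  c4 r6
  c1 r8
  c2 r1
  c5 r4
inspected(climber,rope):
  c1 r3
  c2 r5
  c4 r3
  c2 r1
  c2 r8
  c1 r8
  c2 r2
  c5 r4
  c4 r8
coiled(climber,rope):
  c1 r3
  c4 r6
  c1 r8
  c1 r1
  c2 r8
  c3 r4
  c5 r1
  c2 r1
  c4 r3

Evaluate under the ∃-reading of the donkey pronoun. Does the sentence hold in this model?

False

"it" takes "a rope" as antecedent — a donkey pronoun bound across the clause boundary.
Weak reading: every climber c with some packed-rope has at least one packed-rope r such that inspected(c,r) ∧ coiled(c,r).
Per climber: c1:✓  c2:✓  c3:✗  c4:✓  c5:✗
c3 has no witness among its packed-ropes.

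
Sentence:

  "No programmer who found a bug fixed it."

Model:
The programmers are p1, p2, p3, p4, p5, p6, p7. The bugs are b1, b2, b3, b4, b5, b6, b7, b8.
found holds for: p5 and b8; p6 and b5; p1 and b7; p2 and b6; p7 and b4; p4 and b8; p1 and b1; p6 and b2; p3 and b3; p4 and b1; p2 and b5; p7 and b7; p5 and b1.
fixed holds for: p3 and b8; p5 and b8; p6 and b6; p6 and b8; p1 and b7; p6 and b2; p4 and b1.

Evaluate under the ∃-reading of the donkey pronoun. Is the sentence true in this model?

"it" takes "a bug" as antecedent — a donkey pronoun bound across the clause boundary.
Truth condition: for no (p,b) with found(p,b) does fixed(p,b) hold.
Restrictor pairs — does the scope hold? (p1,b1):fails  (p1,b7):holds  (p2,b5):fails  (p2,b6):fails  (p3,b3):fails  (p4,b1):holds  (p4,b8):fails  (p5,b1):fails  (p5,b8):holds  (p6,b2):holds  (p6,b5):fails  (p7,b4):fails  (p7,b7):fails
Scope holds for 4 pair(s), so the sentence is false.

False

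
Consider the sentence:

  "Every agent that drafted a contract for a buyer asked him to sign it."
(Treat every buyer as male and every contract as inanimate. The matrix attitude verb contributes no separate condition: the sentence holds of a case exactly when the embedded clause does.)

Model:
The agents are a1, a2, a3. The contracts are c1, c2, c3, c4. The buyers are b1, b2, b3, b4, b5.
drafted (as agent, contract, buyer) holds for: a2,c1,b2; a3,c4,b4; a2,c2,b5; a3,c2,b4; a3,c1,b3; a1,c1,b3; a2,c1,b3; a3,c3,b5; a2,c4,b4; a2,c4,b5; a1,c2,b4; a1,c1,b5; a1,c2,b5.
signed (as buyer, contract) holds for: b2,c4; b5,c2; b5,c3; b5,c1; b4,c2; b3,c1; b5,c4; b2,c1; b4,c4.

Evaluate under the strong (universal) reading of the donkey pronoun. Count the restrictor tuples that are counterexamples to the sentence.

0

"him" takes "a buyer" as antecedent and "it" takes "a contract"; both are donkey pronouns co-varying with the restrictor.
Strong reading: for every (a,c,b) with drafted(a,c,b), signed(b,c).
Restrictor triples: (a1,c1,b3)→signed(b3,c1) ✓  (a1,c1,b5)→signed(b5,c1) ✓  (a1,c2,b4)→signed(b4,c2) ✓  (a1,c2,b5)→signed(b5,c2) ✓  (a2,c1,b2)→signed(b2,c1) ✓  (a2,c1,b3)→signed(b3,c1) ✓  (a2,c2,b5)→signed(b5,c2) ✓  (a2,c4,b4)→signed(b4,c4) ✓  (a2,c4,b5)→signed(b5,c4) ✓  (a3,c1,b3)→signed(b3,c1) ✓  (a3,c2,b4)→signed(b4,c2) ✓  (a3,c3,b5)→signed(b5,c3) ✓  (a3,c4,b4)→signed(b4,c4) ✓
Counterexamples (restrictor triples failing the scope): 0.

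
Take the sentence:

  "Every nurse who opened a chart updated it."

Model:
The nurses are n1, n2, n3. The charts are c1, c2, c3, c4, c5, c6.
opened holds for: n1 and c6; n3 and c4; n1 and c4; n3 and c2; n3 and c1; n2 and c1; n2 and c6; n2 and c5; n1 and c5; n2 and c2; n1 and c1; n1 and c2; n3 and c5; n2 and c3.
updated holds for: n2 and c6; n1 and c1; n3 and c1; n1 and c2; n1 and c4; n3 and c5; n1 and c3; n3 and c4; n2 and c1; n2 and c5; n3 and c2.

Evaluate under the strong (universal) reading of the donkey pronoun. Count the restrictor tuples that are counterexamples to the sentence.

"it" takes "a chart" as antecedent — a donkey pronoun bound across the clause boundary.
Strong reading: for every (n,c) with opened(n,c), updated(n,c).
Restrictor pairs: (n1,c1) ✓  (n1,c2) ✓  (n1,c4) ✓  (n1,c5) ✗  (n1,c6) ✗  (n2,c1) ✓  (n2,c2) ✗  (n2,c3) ✗  (n2,c5) ✓  (n2,c6) ✓  (n3,c1) ✓  (n3,c2) ✓  (n3,c4) ✓  (n3,c5) ✓
Counterexamples (restrictor pairs failing the scope): 4.

4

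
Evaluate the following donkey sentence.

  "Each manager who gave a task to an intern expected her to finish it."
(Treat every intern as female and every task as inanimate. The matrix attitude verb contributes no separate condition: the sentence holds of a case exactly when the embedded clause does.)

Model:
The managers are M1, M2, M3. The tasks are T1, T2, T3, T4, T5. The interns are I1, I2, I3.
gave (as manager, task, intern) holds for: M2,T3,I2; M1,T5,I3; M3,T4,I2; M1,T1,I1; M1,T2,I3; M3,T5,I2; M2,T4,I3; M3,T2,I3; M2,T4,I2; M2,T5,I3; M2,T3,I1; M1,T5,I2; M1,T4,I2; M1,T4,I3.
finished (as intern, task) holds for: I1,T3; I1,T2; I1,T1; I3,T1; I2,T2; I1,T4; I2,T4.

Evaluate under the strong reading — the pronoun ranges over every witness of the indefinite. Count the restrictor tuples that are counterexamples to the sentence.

9

"her" takes "an intern" as antecedent and "it" takes "a task"; both are donkey pronouns co-varying with the restrictor.
Strong reading: for every (m,t,i) with gave(m,t,i), finished(i,t).
Restrictor triples: (M1,T1,I1)→finished(I1,T1) ✓  (M1,T2,I3)→finished(I3,T2) ✗  (M1,T4,I2)→finished(I2,T4) ✓  (M1,T4,I3)→finished(I3,T4) ✗  (M1,T5,I2)→finished(I2,T5) ✗  (M1,T5,I3)→finished(I3,T5) ✗  (M2,T3,I1)→finished(I1,T3) ✓  (M2,T3,I2)→finished(I2,T3) ✗  (M2,T4,I2)→finished(I2,T4) ✓  (M2,T4,I3)→finished(I3,T4) ✗  (M2,T5,I3)→finished(I3,T5) ✗  (M3,T2,I3)→finished(I3,T2) ✗  (M3,T4,I2)→finished(I2,T4) ✓  (M3,T5,I2)→finished(I2,T5) ✗
Counterexamples (restrictor triples failing the scope): 9.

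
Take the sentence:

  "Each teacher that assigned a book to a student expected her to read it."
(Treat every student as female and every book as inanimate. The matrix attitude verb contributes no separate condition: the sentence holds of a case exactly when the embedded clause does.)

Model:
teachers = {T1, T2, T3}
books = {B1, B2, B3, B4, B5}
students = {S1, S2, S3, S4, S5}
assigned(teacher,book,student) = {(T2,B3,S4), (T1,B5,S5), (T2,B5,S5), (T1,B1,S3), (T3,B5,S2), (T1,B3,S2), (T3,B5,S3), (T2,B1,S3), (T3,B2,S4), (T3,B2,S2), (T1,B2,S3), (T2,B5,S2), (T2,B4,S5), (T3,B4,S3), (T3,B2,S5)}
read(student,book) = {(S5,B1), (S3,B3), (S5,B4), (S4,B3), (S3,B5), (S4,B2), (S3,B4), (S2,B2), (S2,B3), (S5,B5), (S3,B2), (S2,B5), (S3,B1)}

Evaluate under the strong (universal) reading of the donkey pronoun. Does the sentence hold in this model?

False

"her" takes "a student" as antecedent and "it" takes "a book"; both are donkey pronouns co-varying with the restrictor.
Strong reading: for every (t,b,s) with assigned(t,b,s), read(s,b).
Restrictor triples: (T1,B1,S3)→read(S3,B1) ✓  (T1,B2,S3)→read(S3,B2) ✓  (T1,B3,S2)→read(S2,B3) ✓  (T1,B5,S5)→read(S5,B5) ✓  (T2,B1,S3)→read(S3,B1) ✓  (T2,B3,S4)→read(S4,B3) ✓  (T2,B4,S5)→read(S5,B4) ✓  (T2,B5,S2)→read(S2,B5) ✓  (T2,B5,S5)→read(S5,B5) ✓  (T3,B2,S2)→read(S2,B2) ✓  (T3,B2,S4)→read(S4,B2) ✓  (T3,B2,S5)→read(S5,B2) ✗  (T3,B4,S3)→read(S3,B4) ✓  (T3,B5,S2)→read(S2,B5) ✓  (T3,B5,S3)→read(S3,B5) ✓
Counterexample: (T3,B2,S5) — read(S5,B2) does not hold.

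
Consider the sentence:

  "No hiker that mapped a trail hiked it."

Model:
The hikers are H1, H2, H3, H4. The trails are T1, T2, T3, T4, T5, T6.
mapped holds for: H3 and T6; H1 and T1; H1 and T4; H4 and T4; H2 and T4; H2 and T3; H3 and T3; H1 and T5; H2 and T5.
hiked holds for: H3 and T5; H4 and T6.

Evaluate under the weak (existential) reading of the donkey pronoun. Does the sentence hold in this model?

True

"it" takes "a trail" as antecedent — a donkey pronoun bound across the clause boundary.
Truth condition: for no (h,t) with mapped(h,t) does hiked(h,t) hold.
Restrictor pairs — does the scope hold? (H1,T1):fails  (H1,T4):fails  (H1,T5):fails  (H2,T3):fails  (H2,T4):fails  (H2,T5):fails  (H3,T3):fails  (H3,T6):fails  (H4,T4):fails
Scope holds for no restrictor pair, so the sentence is true.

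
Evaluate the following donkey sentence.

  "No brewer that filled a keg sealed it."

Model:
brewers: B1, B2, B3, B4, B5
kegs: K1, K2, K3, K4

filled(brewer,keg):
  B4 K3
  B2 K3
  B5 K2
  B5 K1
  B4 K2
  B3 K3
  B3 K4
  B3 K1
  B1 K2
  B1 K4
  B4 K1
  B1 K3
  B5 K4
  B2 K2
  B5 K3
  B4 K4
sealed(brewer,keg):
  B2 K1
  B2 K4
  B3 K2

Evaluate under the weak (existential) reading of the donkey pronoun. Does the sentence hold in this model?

"it" takes "a keg" as antecedent — a donkey pronoun bound across the clause boundary.
Truth condition: for no (b,k) with filled(b,k) does sealed(b,k) hold.
Restrictor pairs — does the scope hold? (B1,K2):fails  (B1,K3):fails  (B1,K4):fails  (B2,K2):fails  (B2,K3):fails  (B3,K1):fails  (B3,K3):fails  (B3,K4):fails  (B4,K1):fails  (B4,K2):fails  (B4,K3):fails  (B4,K4):fails  (B5,K1):fails  (B5,K2):fails  (B5,K3):fails  (B5,K4):fails
Scope holds for no restrictor pair, so the sentence is true.

True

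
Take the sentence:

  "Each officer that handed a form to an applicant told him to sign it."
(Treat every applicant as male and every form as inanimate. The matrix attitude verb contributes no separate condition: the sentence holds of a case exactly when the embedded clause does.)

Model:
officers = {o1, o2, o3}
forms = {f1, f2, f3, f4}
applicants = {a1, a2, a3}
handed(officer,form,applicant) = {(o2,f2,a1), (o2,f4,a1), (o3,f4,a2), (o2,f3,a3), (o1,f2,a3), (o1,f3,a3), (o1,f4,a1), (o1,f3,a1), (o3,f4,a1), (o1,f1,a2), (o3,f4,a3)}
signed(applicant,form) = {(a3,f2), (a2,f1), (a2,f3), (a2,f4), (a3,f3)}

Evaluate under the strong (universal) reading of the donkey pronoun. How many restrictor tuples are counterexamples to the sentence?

"him" takes "an applicant" as antecedent and "it" takes "a form"; both are donkey pronouns co-varying with the restrictor.
Strong reading: for every (o,f,a) with handed(o,f,a), signed(a,f).
Restrictor triples: (o1,f1,a2)→signed(a2,f1) ✓  (o1,f2,a3)→signed(a3,f2) ✓  (o1,f3,a1)→signed(a1,f3) ✗  (o1,f3,a3)→signed(a3,f3) ✓  (o1,f4,a1)→signed(a1,f4) ✗  (o2,f2,a1)→signed(a1,f2) ✗  (o2,f3,a3)→signed(a3,f3) ✓  (o2,f4,a1)→signed(a1,f4) ✗  (o3,f4,a1)→signed(a1,f4) ✗  (o3,f4,a2)→signed(a2,f4) ✓  (o3,f4,a3)→signed(a3,f4) ✗
Counterexamples (restrictor triples failing the scope): 6.

6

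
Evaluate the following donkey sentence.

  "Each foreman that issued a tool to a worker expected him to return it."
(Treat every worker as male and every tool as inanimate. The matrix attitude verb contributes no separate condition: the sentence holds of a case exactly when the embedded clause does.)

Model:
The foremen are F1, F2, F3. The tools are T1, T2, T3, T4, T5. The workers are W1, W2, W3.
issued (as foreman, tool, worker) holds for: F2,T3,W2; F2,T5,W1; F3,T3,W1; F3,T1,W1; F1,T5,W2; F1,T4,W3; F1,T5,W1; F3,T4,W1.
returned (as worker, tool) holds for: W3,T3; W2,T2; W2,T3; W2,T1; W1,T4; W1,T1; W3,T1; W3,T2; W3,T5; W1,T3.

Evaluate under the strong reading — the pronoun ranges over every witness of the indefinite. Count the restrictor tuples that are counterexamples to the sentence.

4

"him" takes "a worker" as antecedent and "it" takes "a tool"; both are donkey pronouns co-varying with the restrictor.
Strong reading: for every (f,t,w) with issued(f,t,w), returned(w,t).
Restrictor triples: (F1,T4,W3)→returned(W3,T4) ✗  (F1,T5,W1)→returned(W1,T5) ✗  (F1,T5,W2)→returned(W2,T5) ✗  (F2,T3,W2)→returned(W2,T3) ✓  (F2,T5,W1)→returned(W1,T5) ✗  (F3,T1,W1)→returned(W1,T1) ✓  (F3,T3,W1)→returned(W1,T3) ✓  (F3,T4,W1)→returned(W1,T4) ✓
Counterexamples (restrictor triples failing the scope): 4.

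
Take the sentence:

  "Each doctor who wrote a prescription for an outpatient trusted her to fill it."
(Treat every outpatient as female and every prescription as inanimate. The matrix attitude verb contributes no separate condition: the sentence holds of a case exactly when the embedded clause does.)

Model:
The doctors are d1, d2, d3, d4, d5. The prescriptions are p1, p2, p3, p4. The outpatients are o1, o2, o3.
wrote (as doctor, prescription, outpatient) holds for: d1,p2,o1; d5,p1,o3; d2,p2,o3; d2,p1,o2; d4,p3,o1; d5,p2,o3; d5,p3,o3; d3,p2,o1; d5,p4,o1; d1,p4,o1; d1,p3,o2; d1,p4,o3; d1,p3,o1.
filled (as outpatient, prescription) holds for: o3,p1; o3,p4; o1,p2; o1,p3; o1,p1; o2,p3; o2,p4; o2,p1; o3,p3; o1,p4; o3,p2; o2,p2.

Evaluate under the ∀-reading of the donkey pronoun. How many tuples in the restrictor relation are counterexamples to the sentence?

"her" takes "an outpatient" as antecedent and "it" takes "a prescription"; both are donkey pronouns co-varying with the restrictor.
Strong reading: for every (d,p,o) with wrote(d,p,o), filled(o,p).
Restrictor triples: (d1,p2,o1)→filled(o1,p2) ✓  (d1,p3,o1)→filled(o1,p3) ✓  (d1,p3,o2)→filled(o2,p3) ✓  (d1,p4,o1)→filled(o1,p4) ✓  (d1,p4,o3)→filled(o3,p4) ✓  (d2,p1,o2)→filled(o2,p1) ✓  (d2,p2,o3)→filled(o3,p2) ✓  (d3,p2,o1)→filled(o1,p2) ✓  (d4,p3,o1)→filled(o1,p3) ✓  (d5,p1,o3)→filled(o3,p1) ✓  (d5,p2,o3)→filled(o3,p2) ✓  (d5,p3,o3)→filled(o3,p3) ✓  (d5,p4,o1)→filled(o1,p4) ✓
Counterexamples (restrictor triples failing the scope): 0.

0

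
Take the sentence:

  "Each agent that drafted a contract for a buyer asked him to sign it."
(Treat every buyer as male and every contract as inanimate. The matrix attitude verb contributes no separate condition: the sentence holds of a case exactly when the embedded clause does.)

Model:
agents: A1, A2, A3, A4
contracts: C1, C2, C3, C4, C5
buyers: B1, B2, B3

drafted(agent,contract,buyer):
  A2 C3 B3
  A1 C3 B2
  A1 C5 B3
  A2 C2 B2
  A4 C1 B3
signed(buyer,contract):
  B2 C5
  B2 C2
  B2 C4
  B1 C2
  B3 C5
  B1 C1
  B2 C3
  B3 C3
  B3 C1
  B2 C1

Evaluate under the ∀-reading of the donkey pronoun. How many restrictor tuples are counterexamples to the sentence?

"him" takes "a buyer" as antecedent and "it" takes "a contract"; both are donkey pronouns co-varying with the restrictor.
Strong reading: for every (a,c,b) with drafted(a,c,b), signed(b,c).
Restrictor triples: (A1,C3,B2)→signed(B2,C3) ✓  (A1,C5,B3)→signed(B3,C5) ✓  (A2,C2,B2)→signed(B2,C2) ✓  (A2,C3,B3)→signed(B3,C3) ✓  (A4,C1,B3)→signed(B3,C1) ✓
Counterexamples (restrictor triples failing the scope): 0.

0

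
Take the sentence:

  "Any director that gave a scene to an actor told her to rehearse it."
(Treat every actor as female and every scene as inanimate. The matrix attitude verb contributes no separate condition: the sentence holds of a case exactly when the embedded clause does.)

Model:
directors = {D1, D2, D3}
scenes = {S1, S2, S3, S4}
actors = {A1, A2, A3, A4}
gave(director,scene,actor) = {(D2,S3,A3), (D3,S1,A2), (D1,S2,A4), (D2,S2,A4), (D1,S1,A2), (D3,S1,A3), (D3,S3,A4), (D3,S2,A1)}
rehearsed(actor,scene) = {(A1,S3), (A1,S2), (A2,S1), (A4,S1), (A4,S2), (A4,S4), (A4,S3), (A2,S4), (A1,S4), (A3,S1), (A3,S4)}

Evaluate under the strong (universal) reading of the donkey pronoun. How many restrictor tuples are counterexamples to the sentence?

1

"her" takes "an actor" as antecedent and "it" takes "a scene"; both are donkey pronouns co-varying with the restrictor.
Strong reading: for every (d,s,a) with gave(d,s,a), rehearsed(a,s).
Restrictor triples: (D1,S1,A2)→rehearsed(A2,S1) ✓  (D1,S2,A4)→rehearsed(A4,S2) ✓  (D2,S2,A4)→rehearsed(A4,S2) ✓  (D2,S3,A3)→rehearsed(A3,S3) ✗  (D3,S1,A2)→rehearsed(A2,S1) ✓  (D3,S1,A3)→rehearsed(A3,S1) ✓  (D3,S2,A1)→rehearsed(A1,S2) ✓  (D3,S3,A4)→rehearsed(A4,S3) ✓
Counterexamples (restrictor triples failing the scope): 1.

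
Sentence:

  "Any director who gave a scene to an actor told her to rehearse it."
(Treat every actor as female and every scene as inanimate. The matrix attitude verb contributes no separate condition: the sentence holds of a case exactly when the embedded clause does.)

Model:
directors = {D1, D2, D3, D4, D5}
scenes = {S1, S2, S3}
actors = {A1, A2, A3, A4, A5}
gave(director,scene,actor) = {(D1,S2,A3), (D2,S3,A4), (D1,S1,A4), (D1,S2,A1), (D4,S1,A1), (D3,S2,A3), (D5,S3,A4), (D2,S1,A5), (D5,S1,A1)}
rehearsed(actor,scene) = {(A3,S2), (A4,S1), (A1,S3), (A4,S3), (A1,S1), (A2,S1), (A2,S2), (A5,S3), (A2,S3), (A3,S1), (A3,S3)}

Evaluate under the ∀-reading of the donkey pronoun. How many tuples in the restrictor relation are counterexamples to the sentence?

"her" takes "an actor" as antecedent and "it" takes "a scene"; both are donkey pronouns co-varying with the restrictor.
Strong reading: for every (d,s,a) with gave(d,s,a), rehearsed(a,s).
Restrictor triples: (D1,S1,A4)→rehearsed(A4,S1) ✓  (D1,S2,A1)→rehearsed(A1,S2) ✗  (D1,S2,A3)→rehearsed(A3,S2) ✓  (D2,S1,A5)→rehearsed(A5,S1) ✗  (D2,S3,A4)→rehearsed(A4,S3) ✓  (D3,S2,A3)→rehearsed(A3,S2) ✓  (D4,S1,A1)→rehearsed(A1,S1) ✓  (D5,S1,A1)→rehearsed(A1,S1) ✓  (D5,S3,A4)→rehearsed(A4,S3) ✓
Counterexamples (restrictor triples failing the scope): 2.

2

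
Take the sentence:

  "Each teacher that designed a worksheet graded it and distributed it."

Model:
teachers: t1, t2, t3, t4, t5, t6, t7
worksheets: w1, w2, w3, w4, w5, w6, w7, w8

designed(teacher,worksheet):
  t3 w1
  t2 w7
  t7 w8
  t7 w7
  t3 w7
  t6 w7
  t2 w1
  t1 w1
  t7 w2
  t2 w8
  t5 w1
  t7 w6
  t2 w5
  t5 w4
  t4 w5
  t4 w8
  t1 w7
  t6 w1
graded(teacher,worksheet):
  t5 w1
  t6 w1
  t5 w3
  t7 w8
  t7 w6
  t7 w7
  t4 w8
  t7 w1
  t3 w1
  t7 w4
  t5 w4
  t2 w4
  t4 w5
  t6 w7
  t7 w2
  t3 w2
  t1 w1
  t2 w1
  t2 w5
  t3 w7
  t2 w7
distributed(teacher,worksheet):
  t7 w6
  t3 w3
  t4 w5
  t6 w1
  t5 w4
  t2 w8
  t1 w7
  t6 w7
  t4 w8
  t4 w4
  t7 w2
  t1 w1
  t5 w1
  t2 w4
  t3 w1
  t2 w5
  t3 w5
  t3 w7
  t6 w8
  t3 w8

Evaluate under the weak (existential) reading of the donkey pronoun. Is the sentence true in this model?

"it" takes "a worksheet" as antecedent — a donkey pronoun bound across the clause boundary.
Weak reading: every teacher t with some designed-worksheet has at least one designed-worksheet w such that graded(t,w) ∧ distributed(t,w).
Per teacher: t1:✓  t2:✓  t3:✓  t4:✓  t5:✓  t6:✓  t7:✓
Every teacher in the restrictor has a witness.

True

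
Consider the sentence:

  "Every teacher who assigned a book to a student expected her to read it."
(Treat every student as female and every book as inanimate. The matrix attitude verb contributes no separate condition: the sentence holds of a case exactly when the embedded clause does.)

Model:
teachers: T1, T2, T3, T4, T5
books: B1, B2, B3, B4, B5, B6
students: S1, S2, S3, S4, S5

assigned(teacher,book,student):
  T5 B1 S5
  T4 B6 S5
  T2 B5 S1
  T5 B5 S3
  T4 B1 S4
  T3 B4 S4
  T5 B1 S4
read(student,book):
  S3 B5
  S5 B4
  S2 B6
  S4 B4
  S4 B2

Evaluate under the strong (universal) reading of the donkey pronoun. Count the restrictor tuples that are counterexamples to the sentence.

"her" takes "a student" as antecedent and "it" takes "a book"; both are donkey pronouns co-varying with the restrictor.
Strong reading: for every (t,b,s) with assigned(t,b,s), read(s,b).
Restrictor triples: (T2,B5,S1)→read(S1,B5) ✗  (T3,B4,S4)→read(S4,B4) ✓  (T4,B1,S4)→read(S4,B1) ✗  (T4,B6,S5)→read(S5,B6) ✗  (T5,B1,S4)→read(S4,B1) ✗  (T5,B1,S5)→read(S5,B1) ✗  (T5,B5,S3)→read(S3,B5) ✓
Counterexamples (restrictor triples failing the scope): 5.

5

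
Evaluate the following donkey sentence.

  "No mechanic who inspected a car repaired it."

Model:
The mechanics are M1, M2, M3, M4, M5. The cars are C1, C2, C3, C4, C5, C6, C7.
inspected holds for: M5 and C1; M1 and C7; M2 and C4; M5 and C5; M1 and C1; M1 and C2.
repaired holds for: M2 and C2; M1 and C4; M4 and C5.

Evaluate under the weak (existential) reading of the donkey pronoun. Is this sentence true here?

True

"it" takes "a car" as antecedent — a donkey pronoun bound across the clause boundary.
Truth condition: for no (m,c) with inspected(m,c) does repaired(m,c) hold.
Restrictor pairs — does the scope hold? (M1,C1):fails  (M1,C2):fails  (M1,C7):fails  (M2,C4):fails  (M5,C1):fails  (M5,C5):fails
Scope holds for no restrictor pair, so the sentence is true.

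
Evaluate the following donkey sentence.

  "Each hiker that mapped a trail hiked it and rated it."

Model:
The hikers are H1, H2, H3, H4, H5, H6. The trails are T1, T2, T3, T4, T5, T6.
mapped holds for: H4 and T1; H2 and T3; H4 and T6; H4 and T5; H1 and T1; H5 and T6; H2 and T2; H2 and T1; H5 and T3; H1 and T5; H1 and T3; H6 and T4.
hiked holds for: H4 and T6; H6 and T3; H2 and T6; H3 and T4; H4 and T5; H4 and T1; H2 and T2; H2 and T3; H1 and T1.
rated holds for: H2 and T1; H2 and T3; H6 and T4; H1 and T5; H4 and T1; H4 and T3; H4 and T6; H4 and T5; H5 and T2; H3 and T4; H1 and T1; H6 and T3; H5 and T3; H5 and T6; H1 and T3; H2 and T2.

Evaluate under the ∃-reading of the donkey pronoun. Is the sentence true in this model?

False

"it" takes "a trail" as antecedent — a donkey pronoun bound across the clause boundary.
Weak reading: every hiker h with some mapped-trail has at least one mapped-trail t such that hiked(h,t) ∧ rated(h,t).
Per hiker: H1:✓  H2:✓  H4:✓  H5:✗  H6:✗
H5 has no witness among its mapped-trails.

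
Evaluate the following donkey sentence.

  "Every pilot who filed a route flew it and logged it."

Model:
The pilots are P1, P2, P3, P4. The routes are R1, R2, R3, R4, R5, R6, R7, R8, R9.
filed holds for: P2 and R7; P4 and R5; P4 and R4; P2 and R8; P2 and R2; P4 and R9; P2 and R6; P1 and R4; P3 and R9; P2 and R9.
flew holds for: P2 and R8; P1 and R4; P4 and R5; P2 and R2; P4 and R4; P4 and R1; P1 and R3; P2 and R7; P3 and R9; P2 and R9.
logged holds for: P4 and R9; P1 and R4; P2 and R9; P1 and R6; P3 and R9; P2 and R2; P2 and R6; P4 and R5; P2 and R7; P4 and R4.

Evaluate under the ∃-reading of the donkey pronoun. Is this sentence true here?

True

"it" takes "a route" as antecedent — a donkey pronoun bound across the clause boundary.
Weak reading: every pilot p with some filed-route has at least one filed-route r such that flew(p,r) ∧ logged(p,r).
Per pilot: P1:✓  P2:✓  P3:✓  P4:✓
Every pilot in the restrictor has a witness.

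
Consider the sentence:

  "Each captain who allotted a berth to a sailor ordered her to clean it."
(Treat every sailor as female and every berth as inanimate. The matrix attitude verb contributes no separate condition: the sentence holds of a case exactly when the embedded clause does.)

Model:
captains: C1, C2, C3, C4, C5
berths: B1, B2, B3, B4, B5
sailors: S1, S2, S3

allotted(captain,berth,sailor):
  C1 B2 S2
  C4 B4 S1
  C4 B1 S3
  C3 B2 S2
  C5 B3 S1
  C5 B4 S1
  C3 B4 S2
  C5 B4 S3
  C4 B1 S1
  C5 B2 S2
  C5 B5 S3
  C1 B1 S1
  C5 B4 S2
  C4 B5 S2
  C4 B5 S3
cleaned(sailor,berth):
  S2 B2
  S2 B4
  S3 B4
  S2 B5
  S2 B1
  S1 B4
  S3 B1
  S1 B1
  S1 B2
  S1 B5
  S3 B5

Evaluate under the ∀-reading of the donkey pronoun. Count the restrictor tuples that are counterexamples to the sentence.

1

"her" takes "a sailor" as antecedent and "it" takes "a berth"; both are donkey pronouns co-varying with the restrictor.
Strong reading: for every (c,b,s) with allotted(c,b,s), cleaned(s,b).
Restrictor triples: (C1,B1,S1)→cleaned(S1,B1) ✓  (C1,B2,S2)→cleaned(S2,B2) ✓  (C3,B2,S2)→cleaned(S2,B2) ✓  (C3,B4,S2)→cleaned(S2,B4) ✓  (C4,B1,S1)→cleaned(S1,B1) ✓  (C4,B1,S3)→cleaned(S3,B1) ✓  (C4,B4,S1)→cleaned(S1,B4) ✓  (C4,B5,S2)→cleaned(S2,B5) ✓  (C4,B5,S3)→cleaned(S3,B5) ✓  (C5,B2,S2)→cleaned(S2,B2) ✓  (C5,B3,S1)→cleaned(S1,B3) ✗  (C5,B4,S1)→cleaned(S1,B4) ✓  (C5,B4,S2)→cleaned(S2,B4) ✓  (C5,B4,S3)→cleaned(S3,B4) ✓  (C5,B5,S3)→cleaned(S3,B5) ✓
Counterexamples (restrictor triples failing the scope): 1.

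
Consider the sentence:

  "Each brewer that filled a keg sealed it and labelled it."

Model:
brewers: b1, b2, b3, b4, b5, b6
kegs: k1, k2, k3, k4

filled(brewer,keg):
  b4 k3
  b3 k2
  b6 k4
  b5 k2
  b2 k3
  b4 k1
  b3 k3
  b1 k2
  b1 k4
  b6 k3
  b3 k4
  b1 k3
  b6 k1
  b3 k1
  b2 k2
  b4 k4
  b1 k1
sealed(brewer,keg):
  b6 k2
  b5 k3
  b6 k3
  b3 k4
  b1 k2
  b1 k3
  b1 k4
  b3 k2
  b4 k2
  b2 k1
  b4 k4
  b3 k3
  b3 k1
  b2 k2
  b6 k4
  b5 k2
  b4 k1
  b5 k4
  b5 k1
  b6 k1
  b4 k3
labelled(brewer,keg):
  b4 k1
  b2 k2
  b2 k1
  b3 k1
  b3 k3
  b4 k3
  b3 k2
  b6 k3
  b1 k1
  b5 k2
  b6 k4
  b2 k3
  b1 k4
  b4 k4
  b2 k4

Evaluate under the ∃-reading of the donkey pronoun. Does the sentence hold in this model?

True

"it" takes "a keg" as antecedent — a donkey pronoun bound across the clause boundary.
Weak reading: every brewer b with some filled-keg has at least one filled-keg k such that sealed(b,k) ∧ labelled(b,k).
Per brewer: b1:✓  b2:✓  b3:✓  b4:✓  b5:✓  b6:✓
Every brewer in the restrictor has a witness.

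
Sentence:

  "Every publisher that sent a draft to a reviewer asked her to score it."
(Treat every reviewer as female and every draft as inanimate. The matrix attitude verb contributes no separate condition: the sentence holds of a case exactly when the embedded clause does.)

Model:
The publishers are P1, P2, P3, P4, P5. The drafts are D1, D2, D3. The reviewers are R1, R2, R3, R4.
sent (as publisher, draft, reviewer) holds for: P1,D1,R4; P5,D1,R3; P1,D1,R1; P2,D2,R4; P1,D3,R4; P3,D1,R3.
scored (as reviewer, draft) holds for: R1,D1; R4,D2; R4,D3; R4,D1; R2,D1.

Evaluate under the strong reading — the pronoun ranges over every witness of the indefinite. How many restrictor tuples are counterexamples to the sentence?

"her" takes "a reviewer" as antecedent and "it" takes "a draft"; both are donkey pronouns co-varying with the restrictor.
Strong reading: for every (p,d,r) with sent(p,d,r), scored(r,d).
Restrictor triples: (P1,D1,R1)→scored(R1,D1) ✓  (P1,D1,R4)→scored(R4,D1) ✓  (P1,D3,R4)→scored(R4,D3) ✓  (P2,D2,R4)→scored(R4,D2) ✓  (P3,D1,R3)→scored(R3,D1) ✗  (P5,D1,R3)→scored(R3,D1) ✗
Counterexamples (restrictor triples failing the scope): 2.

2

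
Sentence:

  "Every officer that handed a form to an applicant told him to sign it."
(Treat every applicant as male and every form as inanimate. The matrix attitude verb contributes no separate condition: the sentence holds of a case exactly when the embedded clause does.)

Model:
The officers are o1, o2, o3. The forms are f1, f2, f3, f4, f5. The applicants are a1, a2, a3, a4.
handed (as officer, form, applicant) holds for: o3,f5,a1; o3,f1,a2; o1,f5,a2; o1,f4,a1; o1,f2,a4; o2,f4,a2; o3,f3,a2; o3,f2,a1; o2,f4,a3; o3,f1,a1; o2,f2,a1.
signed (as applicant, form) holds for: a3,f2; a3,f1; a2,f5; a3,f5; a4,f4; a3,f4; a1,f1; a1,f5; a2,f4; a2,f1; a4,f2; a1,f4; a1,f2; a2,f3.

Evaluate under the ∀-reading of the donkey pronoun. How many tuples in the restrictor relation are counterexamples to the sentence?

"him" takes "an applicant" as antecedent and "it" takes "a form"; both are donkey pronouns co-varying with the restrictor.
Strong reading: for every (o,f,a) with handed(o,f,a), signed(a,f).
Restrictor triples: (o1,f2,a4)→signed(a4,f2) ✓  (o1,f4,a1)→signed(a1,f4) ✓  (o1,f5,a2)→signed(a2,f5) ✓  (o2,f2,a1)→signed(a1,f2) ✓  (o2,f4,a2)→signed(a2,f4) ✓  (o2,f4,a3)→signed(a3,f4) ✓  (o3,f1,a1)→signed(a1,f1) ✓  (o3,f1,a2)→signed(a2,f1) ✓  (o3,f2,a1)→signed(a1,f2) ✓  (o3,f3,a2)→signed(a2,f3) ✓  (o3,f5,a1)→signed(a1,f5) ✓
Counterexamples (restrictor triples failing the scope): 0.

0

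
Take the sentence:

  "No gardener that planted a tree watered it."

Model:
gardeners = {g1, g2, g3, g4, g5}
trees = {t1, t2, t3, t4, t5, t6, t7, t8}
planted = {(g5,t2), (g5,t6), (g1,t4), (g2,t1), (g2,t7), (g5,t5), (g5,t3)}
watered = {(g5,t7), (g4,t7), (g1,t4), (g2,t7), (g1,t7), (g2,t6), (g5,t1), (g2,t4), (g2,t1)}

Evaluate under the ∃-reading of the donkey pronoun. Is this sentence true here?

False

"it" takes "a tree" as antecedent — a donkey pronoun bound across the clause boundary.
Truth condition: for no (g,t) with planted(g,t) does watered(g,t) hold.
Restrictor pairs — does the scope hold? (g1,t4):holds  (g2,t1):holds  (g2,t7):holds  (g5,t2):fails  (g5,t3):fails  (g5,t5):fails  (g5,t6):fails
Scope holds for 3 pair(s), so the sentence is false.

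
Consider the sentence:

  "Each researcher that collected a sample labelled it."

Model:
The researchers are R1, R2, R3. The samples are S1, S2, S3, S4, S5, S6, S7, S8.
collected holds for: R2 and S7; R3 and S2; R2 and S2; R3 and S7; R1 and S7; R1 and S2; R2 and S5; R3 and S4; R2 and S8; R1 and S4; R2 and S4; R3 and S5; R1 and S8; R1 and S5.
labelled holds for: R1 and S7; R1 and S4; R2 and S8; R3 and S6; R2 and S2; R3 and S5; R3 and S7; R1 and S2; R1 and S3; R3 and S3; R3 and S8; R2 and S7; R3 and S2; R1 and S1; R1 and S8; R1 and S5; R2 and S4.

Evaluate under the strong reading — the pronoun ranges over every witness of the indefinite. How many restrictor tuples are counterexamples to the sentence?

2

"it" takes "a sample" as antecedent — a donkey pronoun bound across the clause boundary.
Strong reading: for every (r,s) with collected(r,s), labelled(r,s).
Restrictor pairs: (R1,S2) ✓  (R1,S4) ✓  (R1,S5) ✓  (R1,S7) ✓  (R1,S8) ✓  (R2,S2) ✓  (R2,S4) ✓  (R2,S5) ✗  (R2,S7) ✓  (R2,S8) ✓  (R3,S2) ✓  (R3,S4) ✗  (R3,S5) ✓  (R3,S7) ✓
Counterexamples (restrictor pairs failing the scope): 2.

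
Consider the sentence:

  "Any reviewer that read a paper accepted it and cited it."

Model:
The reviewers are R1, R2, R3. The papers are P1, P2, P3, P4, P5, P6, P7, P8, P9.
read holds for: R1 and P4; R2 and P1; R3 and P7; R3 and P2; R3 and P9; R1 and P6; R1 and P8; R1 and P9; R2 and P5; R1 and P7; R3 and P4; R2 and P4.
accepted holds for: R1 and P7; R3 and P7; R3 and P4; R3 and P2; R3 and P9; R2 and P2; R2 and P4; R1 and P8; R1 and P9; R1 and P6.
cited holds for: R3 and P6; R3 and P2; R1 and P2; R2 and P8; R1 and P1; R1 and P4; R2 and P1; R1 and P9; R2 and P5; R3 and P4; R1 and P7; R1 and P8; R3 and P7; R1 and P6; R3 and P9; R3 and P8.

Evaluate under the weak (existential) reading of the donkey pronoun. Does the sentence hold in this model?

"it" takes "a paper" as antecedent — a donkey pronoun bound across the clause boundary.
Weak reading: every reviewer r with some read-paper has at least one read-paper p such that accepted(r,p) ∧ cited(r,p).
Per reviewer: R1:✓  R2:✗  R3:✓
R2 has no witness among its read-papers.

False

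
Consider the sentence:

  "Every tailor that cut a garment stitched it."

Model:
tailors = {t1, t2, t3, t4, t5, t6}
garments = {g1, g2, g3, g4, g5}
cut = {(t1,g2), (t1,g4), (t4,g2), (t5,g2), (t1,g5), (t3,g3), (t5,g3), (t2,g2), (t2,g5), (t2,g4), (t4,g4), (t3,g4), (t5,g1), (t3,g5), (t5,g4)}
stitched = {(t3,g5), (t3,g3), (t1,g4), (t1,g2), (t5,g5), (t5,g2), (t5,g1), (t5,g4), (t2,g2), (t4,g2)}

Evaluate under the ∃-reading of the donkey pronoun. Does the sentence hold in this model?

"it" takes "a garment" as antecedent — a donkey pronoun bound across the clause boundary.
Weak reading: every tailor t with some cut-garment has at least one cut-garment g such that stitched(t,g).
Per tailor: t1:✓  t2:✓  t3:✓  t4:✓  t5:✓
Every tailor in the restrictor has a witness.

True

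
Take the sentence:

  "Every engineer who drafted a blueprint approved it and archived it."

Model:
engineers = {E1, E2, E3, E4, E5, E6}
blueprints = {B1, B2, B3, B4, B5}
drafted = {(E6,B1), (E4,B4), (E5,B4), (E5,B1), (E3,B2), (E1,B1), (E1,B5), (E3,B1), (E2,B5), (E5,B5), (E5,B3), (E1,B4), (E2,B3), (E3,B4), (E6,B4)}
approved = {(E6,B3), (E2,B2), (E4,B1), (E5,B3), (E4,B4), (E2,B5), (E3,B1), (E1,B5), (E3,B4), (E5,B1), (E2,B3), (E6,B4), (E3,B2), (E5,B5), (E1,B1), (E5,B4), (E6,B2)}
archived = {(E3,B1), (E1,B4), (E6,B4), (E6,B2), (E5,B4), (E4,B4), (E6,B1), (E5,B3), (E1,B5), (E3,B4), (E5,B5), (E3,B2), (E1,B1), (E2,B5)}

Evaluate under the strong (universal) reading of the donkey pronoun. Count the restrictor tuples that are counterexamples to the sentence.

"it" takes "a blueprint" as antecedent — a donkey pronoun bound across the clause boundary.
Strong reading: for every (e,b) with drafted(e,b), approved(e,b) ∧ archived(e,b).
Restrictor pairs: (E1,B1) ✓  (E1,B4) ✗  (E1,B5) ✓  (E2,B3) ✗  (E2,B5) ✓  (E3,B1) ✓  (E3,B2) ✓  (E3,B4) ✓  (E4,B4) ✓  (E5,B1) ✗  (E5,B3) ✓  (E5,B4) ✓  (E5,B5) ✓  (E6,B1) ✗  (E6,B4) ✓
Counterexamples (restrictor pairs failing the scope): 4.

4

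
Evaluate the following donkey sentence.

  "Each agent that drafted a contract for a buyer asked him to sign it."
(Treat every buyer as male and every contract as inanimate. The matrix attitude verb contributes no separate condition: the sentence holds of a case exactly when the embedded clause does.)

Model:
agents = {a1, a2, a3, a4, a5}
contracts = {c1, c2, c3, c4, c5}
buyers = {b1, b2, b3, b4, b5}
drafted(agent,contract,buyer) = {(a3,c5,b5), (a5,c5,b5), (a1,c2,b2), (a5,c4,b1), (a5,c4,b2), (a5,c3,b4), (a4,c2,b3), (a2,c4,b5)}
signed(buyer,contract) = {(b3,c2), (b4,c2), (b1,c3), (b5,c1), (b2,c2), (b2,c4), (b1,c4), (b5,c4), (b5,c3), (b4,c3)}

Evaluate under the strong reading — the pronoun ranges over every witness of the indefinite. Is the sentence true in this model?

False

"him" takes "a buyer" as antecedent and "it" takes "a contract"; both are donkey pronouns co-varying with the restrictor.
Strong reading: for every (a,c,b) with drafted(a,c,b), signed(b,c).
Restrictor triples: (a1,c2,b2)→signed(b2,c2) ✓  (a2,c4,b5)→signed(b5,c4) ✓  (a3,c5,b5)→signed(b5,c5) ✗  (a4,c2,b3)→signed(b3,c2) ✓  (a5,c3,b4)→signed(b4,c3) ✓  (a5,c4,b1)→signed(b1,c4) ✓  (a5,c4,b2)→signed(b2,c4) ✓  (a5,c5,b5)→signed(b5,c5) ✗
Counterexample: (a3,c5,b5) — signed(b5,c5) does not hold.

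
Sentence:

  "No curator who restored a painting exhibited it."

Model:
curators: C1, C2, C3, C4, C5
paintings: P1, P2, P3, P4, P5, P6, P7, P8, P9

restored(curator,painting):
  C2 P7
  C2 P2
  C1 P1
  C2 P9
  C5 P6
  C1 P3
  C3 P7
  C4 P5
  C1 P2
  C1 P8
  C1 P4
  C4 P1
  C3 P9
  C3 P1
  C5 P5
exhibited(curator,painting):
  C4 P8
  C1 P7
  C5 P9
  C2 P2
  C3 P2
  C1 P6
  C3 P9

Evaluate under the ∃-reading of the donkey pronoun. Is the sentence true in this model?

"it" takes "a painting" as antecedent — a donkey pronoun bound across the clause boundary.
Truth condition: for no (c,p) with restored(c,p) does exhibited(c,p) hold.
Restrictor pairs — does the scope hold? (C1,P1):fails  (C1,P2):fails  (C1,P3):fails  (C1,P4):fails  (C1,P8):fails  (C2,P2):holds  (C2,P7):fails  (C2,P9):fails  (C3,P1):fails  (C3,P7):fails  (C3,P9):holds  (C4,P1):fails  (C4,P5):fails  (C5,P5):fails  (C5,P6):fails
Scope holds for 2 pair(s), so the sentence is false.

False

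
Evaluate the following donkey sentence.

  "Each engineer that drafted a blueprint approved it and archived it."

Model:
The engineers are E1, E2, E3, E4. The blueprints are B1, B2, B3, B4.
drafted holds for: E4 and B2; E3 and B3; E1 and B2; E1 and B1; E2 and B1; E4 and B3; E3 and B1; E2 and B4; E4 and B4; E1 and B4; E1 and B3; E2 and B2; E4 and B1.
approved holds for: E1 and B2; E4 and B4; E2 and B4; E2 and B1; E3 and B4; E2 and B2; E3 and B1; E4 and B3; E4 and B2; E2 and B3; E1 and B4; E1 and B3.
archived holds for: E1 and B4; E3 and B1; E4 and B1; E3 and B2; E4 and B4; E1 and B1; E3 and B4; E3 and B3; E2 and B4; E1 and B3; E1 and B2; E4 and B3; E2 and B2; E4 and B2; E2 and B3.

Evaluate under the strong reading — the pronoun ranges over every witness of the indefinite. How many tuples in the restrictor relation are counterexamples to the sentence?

4

"it" takes "a blueprint" as antecedent — a donkey pronoun bound across the clause boundary.
Strong reading: for every (e,b) with drafted(e,b), approved(e,b) ∧ archived(e,b).
Restrictor pairs: (E1,B1) ✗  (E1,B2) ✓  (E1,B3) ✓  (E1,B4) ✓  (E2,B1) ✗  (E2,B2) ✓  (E2,B4) ✓  (E3,B1) ✓  (E3,B3) ✗  (E4,B1) ✗  (E4,B2) ✓  (E4,B3) ✓  (E4,B4) ✓
Counterexamples (restrictor pairs failing the scope): 4.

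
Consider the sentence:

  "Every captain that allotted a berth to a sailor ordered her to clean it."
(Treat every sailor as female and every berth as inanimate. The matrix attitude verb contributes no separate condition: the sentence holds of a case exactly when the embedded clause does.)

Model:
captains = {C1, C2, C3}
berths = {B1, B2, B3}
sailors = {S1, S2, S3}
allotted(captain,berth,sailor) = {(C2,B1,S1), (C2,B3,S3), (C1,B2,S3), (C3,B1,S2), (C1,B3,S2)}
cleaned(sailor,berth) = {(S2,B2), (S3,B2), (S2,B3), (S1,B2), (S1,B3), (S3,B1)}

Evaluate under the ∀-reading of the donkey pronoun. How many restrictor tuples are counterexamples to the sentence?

"her" takes "a sailor" as antecedent and "it" takes "a berth"; both are donkey pronouns co-varying with the restrictor.
Strong reading: for every (c,b,s) with allotted(c,b,s), cleaned(s,b).
Restrictor triples: (C1,B2,S3)→cleaned(S3,B2) ✓  (C1,B3,S2)→cleaned(S2,B3) ✓  (C2,B1,S1)→cleaned(S1,B1) ✗  (C2,B3,S3)→cleaned(S3,B3) ✗  (C3,B1,S2)→cleaned(S2,B1) ✗
Counterexamples (restrictor triples failing the scope): 3.

3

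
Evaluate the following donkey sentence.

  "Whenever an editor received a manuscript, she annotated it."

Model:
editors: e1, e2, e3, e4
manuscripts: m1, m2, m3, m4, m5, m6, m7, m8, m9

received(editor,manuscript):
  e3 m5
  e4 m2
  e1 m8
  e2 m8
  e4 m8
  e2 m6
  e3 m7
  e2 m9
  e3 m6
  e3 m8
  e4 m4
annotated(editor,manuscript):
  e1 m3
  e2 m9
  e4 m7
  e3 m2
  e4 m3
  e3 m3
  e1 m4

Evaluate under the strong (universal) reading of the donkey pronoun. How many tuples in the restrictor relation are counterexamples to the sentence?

10

"it" takes "a manuscript" as antecedent — a donkey pronoun bound across the clause boundary.
Strong reading: for every (e,m) with received(e,m), annotated(e,m).
Restrictor pairs: (e1,m8) ✗  (e2,m6) ✗  (e2,m8) ✗  (e2,m9) ✓  (e3,m5) ✗  (e3,m6) ✗  (e3,m7) ✗  (e3,m8) ✗  (e4,m2) ✗  (e4,m4) ✗  (e4,m8) ✗
Counterexamples (restrictor pairs failing the scope): 10.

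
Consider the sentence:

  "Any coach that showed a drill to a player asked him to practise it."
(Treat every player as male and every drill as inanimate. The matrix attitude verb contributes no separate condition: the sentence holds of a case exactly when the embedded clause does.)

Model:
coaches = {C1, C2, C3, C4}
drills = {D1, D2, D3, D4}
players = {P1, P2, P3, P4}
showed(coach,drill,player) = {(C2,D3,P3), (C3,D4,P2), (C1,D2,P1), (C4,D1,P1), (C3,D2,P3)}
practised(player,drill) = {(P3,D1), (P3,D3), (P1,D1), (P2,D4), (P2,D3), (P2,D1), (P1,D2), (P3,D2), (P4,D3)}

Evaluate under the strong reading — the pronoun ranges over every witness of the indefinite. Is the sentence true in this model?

"him" takes "a player" as antecedent and "it" takes "a drill"; both are donkey pronouns co-varying with the restrictor.
Strong reading: for every (c,d,p) with showed(c,d,p), practised(p,d).
Restrictor triples: (C1,D2,P1)→practised(P1,D2) ✓  (C2,D3,P3)→practised(P3,D3) ✓  (C3,D2,P3)→practised(P3,D2) ✓  (C3,D4,P2)→practised(P2,D4) ✓  (C4,D1,P1)→practised(P1,D1) ✓
Every restrictor triple satisfies the scope.

True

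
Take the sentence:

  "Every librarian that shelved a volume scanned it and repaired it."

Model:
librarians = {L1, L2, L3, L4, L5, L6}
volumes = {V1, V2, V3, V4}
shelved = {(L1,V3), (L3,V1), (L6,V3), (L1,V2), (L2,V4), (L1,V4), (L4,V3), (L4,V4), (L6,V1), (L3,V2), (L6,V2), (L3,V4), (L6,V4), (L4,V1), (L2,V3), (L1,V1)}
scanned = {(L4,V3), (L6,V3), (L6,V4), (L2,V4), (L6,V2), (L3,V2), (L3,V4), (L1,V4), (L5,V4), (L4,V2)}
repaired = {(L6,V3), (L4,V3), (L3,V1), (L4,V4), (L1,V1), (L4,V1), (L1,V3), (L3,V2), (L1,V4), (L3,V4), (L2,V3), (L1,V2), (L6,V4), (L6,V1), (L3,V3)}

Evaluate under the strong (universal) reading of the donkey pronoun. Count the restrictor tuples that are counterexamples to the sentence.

10

"it" takes "a volume" as antecedent — a donkey pronoun bound across the clause boundary.
Strong reading: for every (l,v) with shelved(l,v), scanned(l,v) ∧ repaired(l,v).
Restrictor pairs: (L1,V1) ✗  (L1,V2) ✗  (L1,V3) ✗  (L1,V4) ✓  (L2,V3) ✗  (L2,V4) ✗  (L3,V1) ✗  (L3,V2) ✓  (L3,V4) ✓  (L4,V1) ✗  (L4,V3) ✓  (L4,V4) ✗  (L6,V1) ✗  (L6,V2) ✗  (L6,V3) ✓  (L6,V4) ✓
Counterexamples (restrictor pairs failing the scope): 10.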